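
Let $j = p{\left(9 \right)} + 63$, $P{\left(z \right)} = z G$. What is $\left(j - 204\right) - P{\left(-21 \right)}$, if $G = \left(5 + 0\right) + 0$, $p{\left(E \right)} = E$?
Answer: $-27$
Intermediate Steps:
$G = 5$ ($G = 5 + 0 = 5$)
$P{\left(z \right)} = 5 z$ ($P{\left(z \right)} = z 5 = 5 z$)
$j = 72$ ($j = 9 + 63 = 72$)
$\left(j - 204\right) - P{\left(-21 \right)} = \left(72 - 204\right) - 5 \left(-21\right) = -132 - -105 = -132 + 105 = -27$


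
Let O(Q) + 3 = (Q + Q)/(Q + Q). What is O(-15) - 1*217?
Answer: -219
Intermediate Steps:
O(Q) = -2 (O(Q) = -3 + (Q + Q)/(Q + Q) = -3 + (2*Q)/((2*Q)) = -3 + (2*Q)*(1/(2*Q)) = -3 + 1 = -2)
O(-15) - 1*217 = -2 - 1*217 = -2 - 217 = -219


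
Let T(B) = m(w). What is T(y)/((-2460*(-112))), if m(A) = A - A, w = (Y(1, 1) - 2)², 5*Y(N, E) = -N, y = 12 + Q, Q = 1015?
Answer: 0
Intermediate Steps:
y = 1027 (y = 12 + 1015 = 1027)
Y(N, E) = -N/5 (Y(N, E) = (-N)/5 = -N/5)
w = 121/25 (w = (-⅕*1 - 2)² = (-⅕ - 2)² = (-11/5)² = 121/25 ≈ 4.8400)
m(A) = 0
T(B) = 0
T(y)/((-2460*(-112))) = 0/((-2460*(-112))) = 0/275520 = 0*(1/275520) = 0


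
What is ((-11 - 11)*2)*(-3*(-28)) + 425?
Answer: -3271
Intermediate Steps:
((-11 - 11)*2)*(-3*(-28)) + 425 = -22*2*84 + 425 = -44*84 + 425 = -3696 + 425 = -3271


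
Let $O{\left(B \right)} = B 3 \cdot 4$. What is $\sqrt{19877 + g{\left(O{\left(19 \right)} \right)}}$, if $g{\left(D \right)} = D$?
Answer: $\sqrt{20105} \approx 141.79$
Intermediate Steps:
$O{\left(B \right)} = 12 B$ ($O{\left(B \right)} = 3 B 4 = 12 B$)
$\sqrt{19877 + g{\left(O{\left(19 \right)} \right)}} = \sqrt{19877 + 12 \cdot 19} = \sqrt{19877 + 228} = \sqrt{20105}$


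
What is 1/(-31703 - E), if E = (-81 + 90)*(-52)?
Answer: -1/31235 ≈ -3.2015e-5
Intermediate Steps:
E = -468 (E = 9*(-52) = -468)
1/(-31703 - E) = 1/(-31703 - 1*(-468)) = 1/(-31703 + 468) = 1/(-31235) = -1/31235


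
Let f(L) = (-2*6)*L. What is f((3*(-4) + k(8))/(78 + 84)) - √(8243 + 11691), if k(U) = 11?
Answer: 2/27 - √19934 ≈ -141.11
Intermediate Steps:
f(L) = -12*L
f((3*(-4) + k(8))/(78 + 84)) - √(8243 + 11691) = -12*(3*(-4) + 11)/(78 + 84) - √(8243 + 11691) = -12*(-12 + 11)/162 - √19934 = -(-12)/162 - √19934 = -12*(-1/162) - √19934 = 2/27 - √19934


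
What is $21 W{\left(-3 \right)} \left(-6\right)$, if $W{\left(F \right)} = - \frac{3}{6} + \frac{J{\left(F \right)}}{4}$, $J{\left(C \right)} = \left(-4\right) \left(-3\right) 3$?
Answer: $-1071$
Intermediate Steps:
$J{\left(C \right)} = 36$ ($J{\left(C \right)} = 12 \cdot 3 = 36$)
$W{\left(F \right)} = \frac{17}{2}$ ($W{\left(F \right)} = - \frac{3}{6} + \frac{36}{4} = \left(-3\right) \frac{1}{6} + 36 \cdot \frac{1}{4} = - \frac{1}{2} + 9 = \frac{17}{2}$)
$21 W{\left(-3 \right)} \left(-6\right) = 21 \cdot \frac{17}{2} \left(-6\right) = \frac{357}{2} \left(-6\right) = -1071$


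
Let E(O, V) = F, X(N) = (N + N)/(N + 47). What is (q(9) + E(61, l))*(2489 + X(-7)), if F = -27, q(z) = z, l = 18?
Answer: -447957/10 ≈ -44796.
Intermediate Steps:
X(N) = 2*N/(47 + N) (X(N) = (2*N)/(47 + N) = 2*N/(47 + N))
E(O, V) = -27
(q(9) + E(61, l))*(2489 + X(-7)) = (9 - 27)*(2489 + 2*(-7)/(47 - 7)) = -18*(2489 + 2*(-7)/40) = -18*(2489 + 2*(-7)*(1/40)) = -18*(2489 - 7/20) = -18*49773/20 = -447957/10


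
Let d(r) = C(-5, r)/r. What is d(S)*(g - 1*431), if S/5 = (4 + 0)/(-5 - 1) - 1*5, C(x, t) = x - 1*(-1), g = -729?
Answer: -2784/17 ≈ -163.76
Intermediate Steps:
C(x, t) = 1 + x (C(x, t) = x + 1 = 1 + x)
S = -85/3 (S = 5*((4 + 0)/(-5 - 1) - 1*5) = 5*(4/(-6) - 5) = 5*(4*(-⅙) - 5) = 5*(-⅔ - 5) = 5*(-17/3) = -85/3 ≈ -28.333)
d(r) = -4/r (d(r) = (1 - 5)/r = -4/r)
d(S)*(g - 1*431) = (-4/(-85/3))*(-729 - 1*431) = (-4*(-3/85))*(-729 - 431) = (12/85)*(-1160) = -2784/17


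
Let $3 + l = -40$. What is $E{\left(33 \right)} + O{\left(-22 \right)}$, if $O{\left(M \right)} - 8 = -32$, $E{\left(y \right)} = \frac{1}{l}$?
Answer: $- \frac{1033}{43} \approx -24.023$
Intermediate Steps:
$l = -43$ ($l = -3 - 40 = -43$)
$E{\left(y \right)} = - \frac{1}{43}$ ($E{\left(y \right)} = \frac{1}{-43} = - \frac{1}{43}$)
$O{\left(M \right)} = -24$ ($O{\left(M \right)} = 8 - 32 = -24$)
$E{\left(33 \right)} + O{\left(-22 \right)} = - \frac{1}{43} - 24 = - \frac{1033}{43}$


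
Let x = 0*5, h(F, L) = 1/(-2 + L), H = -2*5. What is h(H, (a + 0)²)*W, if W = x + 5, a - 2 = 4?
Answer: 5/34 ≈ 0.14706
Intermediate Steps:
a = 6 (a = 2 + 4 = 6)
H = -10
x = 0
W = 5 (W = 0 + 5 = 5)
h(H, (a + 0)²)*W = 5/(-2 + (6 + 0)²) = 5/(-2 + 6²) = 5/(-2 + 36) = 5/34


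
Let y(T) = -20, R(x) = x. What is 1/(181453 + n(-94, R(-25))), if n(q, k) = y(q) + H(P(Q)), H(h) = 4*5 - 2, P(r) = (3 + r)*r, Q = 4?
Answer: 1/181451 ≈ 5.5111e-6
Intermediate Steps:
P(r) = r*(3 + r)
H(h) = 18 (H(h) = 20 - 2 = 18)
n(q, k) = -2 (n(q, k) = -20 + 18 = -2)
1/(181453 + n(-94, R(-25))) = 1/(181453 - 2) = 1/181451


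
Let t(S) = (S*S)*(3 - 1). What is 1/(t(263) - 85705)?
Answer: 1/52633 ≈ 1.8999e-5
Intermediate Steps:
t(S) = 2*S**2 (t(S) = S**2*2 = 2*S**2)
1/(t(263) - 85705) = 1/(2*263**2 - 85705) = 1/(2*69169 - 85705) = 1/(138338 - 85705) = 1/52633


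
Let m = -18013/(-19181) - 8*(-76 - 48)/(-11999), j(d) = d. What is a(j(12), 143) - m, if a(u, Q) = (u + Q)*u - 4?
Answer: 426966521629/230152819 ≈ 1855.1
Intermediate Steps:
a(u, Q) = -4 + u*(Q + u) (a(u, Q) = (Q + u)*u - 4 = u*(Q + u) - 4 = -4 + u*(Q + u))
m = 197110435/230152819 (m = -18013*(-1/19181) - 8*(-124)*(-1/11999) = 18013/19181 + 992*(-1/11999) = 18013/19181 - 992/11999 = 197110435/230152819 ≈ 0.85643)
a(j(12), 143) - m = (-4 + 12² + 143*12) - 1*197110435/230152819 = (-4 + 144 + 1716) - 197110435/230152819 = 1856 - 197110435/230152819 = 426966521629/230152819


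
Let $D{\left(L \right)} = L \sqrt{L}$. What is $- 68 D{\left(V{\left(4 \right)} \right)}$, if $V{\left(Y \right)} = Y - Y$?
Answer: $0$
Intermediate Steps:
$V{\left(Y \right)} = 0$
$D{\left(L \right)} = L^{\frac{3}{2}}$
$- 68 D{\left(V{\left(4 \right)} \right)} = - 68 \cdot 0^{\frac{3}{2}} = \left(-68\right) 0 = 0$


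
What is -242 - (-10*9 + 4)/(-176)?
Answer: -21339/88 ≈ -242.49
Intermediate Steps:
-242 - (-10*9 + 4)/(-176) = -242 - (-90 + 4)*(-1)/176 = -242 - (-86)*(-1)/176 = -242 - 1*43/88 = -242 - 43/88 = -21339/88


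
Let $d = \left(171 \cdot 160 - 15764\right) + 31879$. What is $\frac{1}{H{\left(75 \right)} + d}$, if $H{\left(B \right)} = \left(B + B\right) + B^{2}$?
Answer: $\frac{1}{49250} \approx 2.0305 \cdot 10^{-5}$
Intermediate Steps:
$H{\left(B \right)} = B^{2} + 2 B$ ($H{\left(B \right)} = 2 B + B^{2} = B^{2} + 2 B$)
$d = 43475$ ($d = \left(27360 - 15764\right) + 31879 = 11596 + 31879 = 43475$)
$\frac{1}{H{\left(75 \right)} + d} = \frac{1}{75 \left(2 + 75\right) + 43475} = \frac{1}{75 \cdot 77 + 43475} = \frac{1}{5775 + 43475} = \frac{1}{49250}$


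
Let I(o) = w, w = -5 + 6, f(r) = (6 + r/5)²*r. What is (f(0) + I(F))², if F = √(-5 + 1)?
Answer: 1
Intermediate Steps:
F = 2*I (F = √(-4) = 2*I ≈ 2.0*I)
f(r) = r*(6 + r/5)² (f(r) = (6 + r*(⅕))²*r = (6 + r/5)²*r = r*(6 + r/5)²)
w = 1
I(o) = 1
(f(0) + I(F))² = ((1/25)*0*(30 + 0)² + 1)² = ((1/25)*0*30² + 1)² = ((1/25)*0*900 + 1)² = (0 + 1)² = 1² = 1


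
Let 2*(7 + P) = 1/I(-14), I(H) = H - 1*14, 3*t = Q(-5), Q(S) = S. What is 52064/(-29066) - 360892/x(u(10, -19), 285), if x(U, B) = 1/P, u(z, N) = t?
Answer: 73615071877/29066 ≈ 2.5327e+6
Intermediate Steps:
t = -5/3 (t = (1/3)*(-5) = -5/3 ≈ -1.6667)
I(H) = -14 + H (I(H) = H - 14 = -14 + H)
u(z, N) = -5/3
P = -393/56 (P = -7 + 1/(2*(-14 - 14)) = -7 + (1/2)/(-28) = -7 + (1/2)*(-1/28) = -7 - 1/56 = -393/56 ≈ -7.0179)
x(U, B) = -56/393 (x(U, B) = 1/(-393/56) = -56/393)
52064/(-29066) - 360892/x(u(10, -19), 285) = 52064/(-29066) - 360892/(-56/393) = 52064*(-1/29066) - 360892*(-393/56) = -26032/14533 + 5065377/2 = 73615071877/29066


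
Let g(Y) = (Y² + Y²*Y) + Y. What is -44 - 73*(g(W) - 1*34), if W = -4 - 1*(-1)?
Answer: 3971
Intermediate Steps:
W = -3 (W = -4 + 1 = -3)
g(Y) = Y + Y² + Y³ (g(Y) = (Y² + Y³) + Y = Y + Y² + Y³)
-44 - 73*(g(W) - 1*34) = -44 - 73*(-3*(1 - 3 + (-3)²) - 1*34) = -44 - 73*(-3*(1 - 3 + 9) - 34) = -44 - 73*(-3*7 - 34) = -44 - 73*(-21 - 34) = -44 - 73*(-55) = -44 + 4015 = 3971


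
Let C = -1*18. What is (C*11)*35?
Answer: -6930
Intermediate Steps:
C = -18
(C*11)*35 = -18*11*35 = -198*35 = -6930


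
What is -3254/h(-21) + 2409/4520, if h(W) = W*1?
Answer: 14758669/94920 ≈ 155.49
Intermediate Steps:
h(W) = W
-3254/h(-21) + 2409/4520 = -3254/(-21) + 2409/4520 = -3254*(-1/21) + 2409*(1/4520) = 3254/21 + 2409/4520 = 14758669/94920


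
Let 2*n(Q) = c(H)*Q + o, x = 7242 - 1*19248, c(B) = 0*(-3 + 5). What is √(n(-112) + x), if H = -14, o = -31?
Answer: I*√48086/2 ≈ 109.64*I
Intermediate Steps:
c(B) = 0 (c(B) = 0*2 = 0)
x = -12006 (x = 7242 - 19248 = -12006)
n(Q) = -31/2 (n(Q) = (0*Q - 31)/2 = (0 - 31)/2 = (½)*(-31) = -31/2)
√(n(-112) + x) = √(-31/2 - 12006) = √(-24043/2) = I*√48086/2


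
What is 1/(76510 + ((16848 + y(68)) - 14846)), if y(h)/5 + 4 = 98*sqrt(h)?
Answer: 19623/1536166816 - 245*sqrt(17)/1536166816 ≈ 1.2116e-5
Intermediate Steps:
y(h) = -20 + 490*sqrt(h) (y(h) = -20 + 5*(98*sqrt(h)) = -20 + 490*sqrt(h))
1/(76510 + ((16848 + y(68)) - 14846)) = 1/(76510 + ((16848 + (-20 + 490*sqrt(68))) - 14846)) = 1/(76510 + ((16848 + (-20 + 490*(2*sqrt(17)))) - 14846)) = 1/(76510 + ((16848 + (-20 + 980*sqrt(17))) - 14846)) = 1/(76510 + ((16828 + 980*sqrt(17)) - 14846)) = 1/(76510 + (1982 + 980*sqrt(17))) = 1/(78492 + 980*sqrt(17))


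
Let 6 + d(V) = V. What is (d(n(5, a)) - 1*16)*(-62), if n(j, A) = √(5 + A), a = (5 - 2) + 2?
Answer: 1364 - 62*√10 ≈ 1167.9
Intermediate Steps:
a = 5 (a = 3 + 2 = 5)
d(V) = -6 + V
(d(n(5, a)) - 1*16)*(-62) = ((-6 + √(5 + 5)) - 1*16)*(-62) = ((-6 + √10) - 16)*(-62) = (-22 + √10)*(-62) = 1364 - 62*√10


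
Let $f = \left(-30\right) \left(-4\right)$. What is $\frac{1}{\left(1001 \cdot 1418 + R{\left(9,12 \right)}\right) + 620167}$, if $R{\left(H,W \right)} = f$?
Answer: $\frac{1}{2039705} \approx 4.9027 \cdot 10^{-7}$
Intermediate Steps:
$f = 120$
$R{\left(H,W \right)} = 120$
$\frac{1}{\left(1001 \cdot 1418 + R{\left(9,12 \right)}\right) + 620167} = \frac{1}{\left(1001 \cdot 1418 + 120\right) + 620167} = \frac{1}{\left(1419418 + 120\right) + 620167} = \frac{1}{1419538 + 620167} = \frac{1}{2039705}$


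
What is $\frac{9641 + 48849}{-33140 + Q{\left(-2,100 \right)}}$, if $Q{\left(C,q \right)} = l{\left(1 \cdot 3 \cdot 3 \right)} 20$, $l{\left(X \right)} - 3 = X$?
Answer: $- \frac{5849}{3290} \approx -1.7778$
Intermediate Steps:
$l{\left(X \right)} = 3 + X$
$Q{\left(C,q \right)} = 240$ ($Q{\left(C,q \right)} = \left(3 + 1 \cdot 3 \cdot 3\right) 20 = \left(3 + 3 \cdot 3\right) 20 = \left(3 + 9\right) 20 = 12 \cdot 20 = 240$)
$\frac{9641 + 48849}{-33140 + Q{\left(-2,100 \right)}} = \frac{9641 + 48849}{-33140 + 240} = \frac{58490}{-32900} = 58490 \left(- \frac{1}{32900}\right) = - \frac{5849}{3290}$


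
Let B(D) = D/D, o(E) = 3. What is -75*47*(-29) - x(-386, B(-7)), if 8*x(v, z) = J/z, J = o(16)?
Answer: 817797/8 ≈ 1.0222e+5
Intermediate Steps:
B(D) = 1
J = 3
x(v, z) = 3/(8*z) (x(v, z) = (3/z)/8 = 3/(8*z))
-75*47*(-29) - x(-386, B(-7)) = -75*47*(-29) - 3/(8*1) = -3525*(-29) - 3/8 = 102225 - 1*3/8 = 102225 - 3/8 = 817797/8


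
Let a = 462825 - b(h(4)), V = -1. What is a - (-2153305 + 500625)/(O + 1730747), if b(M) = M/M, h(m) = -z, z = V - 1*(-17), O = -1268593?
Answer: 106948807788/231077 ≈ 4.6283e+5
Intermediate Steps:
z = 16 (z = -1 - 1*(-17) = -1 + 17 = 16)
h(m) = -16 (h(m) = -1*16 = -16)
b(M) = 1
a = 462824 (a = 462825 - 1*1 = 462825 - 1 = 462824)
a - (-2153305 + 500625)/(O + 1730747) = 462824 - (-2153305 + 500625)/(-1268593 + 1730747) = 462824 - (-1652680)/462154 = 462824 - 1*(-826340/231077) = 462824 + 826340/231077 = 106948807788/231077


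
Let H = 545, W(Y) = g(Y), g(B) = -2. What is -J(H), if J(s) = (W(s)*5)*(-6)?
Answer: -60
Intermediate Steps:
W(Y) = -2
J(s) = 60 (J(s) = -2*5*(-6) = -10*(-6) = 60)
-J(H) = -1*60 = -60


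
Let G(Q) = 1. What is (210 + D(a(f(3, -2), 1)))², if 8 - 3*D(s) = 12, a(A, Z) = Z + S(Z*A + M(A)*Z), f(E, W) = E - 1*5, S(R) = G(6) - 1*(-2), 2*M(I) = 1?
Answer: 391876/9 ≈ 43542.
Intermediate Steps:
M(I) = ½ (M(I) = (½)*1 = ½)
S(R) = 3 (S(R) = 1 - 1*(-2) = 1 + 2 = 3)
f(E, W) = -5 + E (f(E, W) = E - 5 = -5 + E)
a(A, Z) = 3 + Z (a(A, Z) = Z + 3 = 3 + Z)
D(s) = -4/3 (D(s) = 8/3 - ⅓*12 = 8/3 - 4 = -4/3)
(210 + D(a(f(3, -2), 1)))² = (210 - 4/3)² = (626/3)² = 391876/9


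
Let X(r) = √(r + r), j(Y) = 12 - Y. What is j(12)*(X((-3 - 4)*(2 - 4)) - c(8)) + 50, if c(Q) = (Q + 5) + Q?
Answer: 50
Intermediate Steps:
c(Q) = 5 + 2*Q (c(Q) = (5 + Q) + Q = 5 + 2*Q)
X(r) = √2*√r (X(r) = √(2*r) = √2*√r)
j(12)*(X((-3 - 4)*(2 - 4)) - c(8)) + 50 = (12 - 1*12)*(√2*√((-3 - 4)*(2 - 4)) - (5 + 2*8)) + 50 = (12 - 12)*(√2*√(-7*(-2)) - (5 + 16)) + 50 = 0*(√2*√14 - 1*21) + 50 = 0*(2*√7 - 21) + 50 = 0*(-21 + 2*√7) + 50 = 0 + 50 = 50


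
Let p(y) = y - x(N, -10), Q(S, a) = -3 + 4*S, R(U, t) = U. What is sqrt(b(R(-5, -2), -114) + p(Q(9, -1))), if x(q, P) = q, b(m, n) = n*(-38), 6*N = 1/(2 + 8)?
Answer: sqrt(3928485)/30 ≈ 66.068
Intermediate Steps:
N = 1/60 (N = 1/(6*(2 + 8)) = (1/6)/10 = (1/6)*(1/10) = 1/60 ≈ 0.016667)
b(m, n) = -38*n
p(y) = -1/60 + y (p(y) = y - 1*1/60 = y - 1/60 = -1/60 + y)
sqrt(b(R(-5, -2), -114) + p(Q(9, -1))) = sqrt(-38*(-114) + (-1/60 + (-3 + 4*9))) = sqrt(4332 + (-1/60 + (-3 + 36))) = sqrt(4332 + (-1/60 + 33)) = sqrt(4332 + 1979/60) = sqrt(261899/60) = sqrt(3928485)/30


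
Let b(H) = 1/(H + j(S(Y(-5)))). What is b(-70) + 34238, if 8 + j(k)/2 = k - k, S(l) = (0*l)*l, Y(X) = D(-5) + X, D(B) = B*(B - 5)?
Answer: 2944467/86 ≈ 34238.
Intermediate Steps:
D(B) = B*(-5 + B)
Y(X) = 50 + X (Y(X) = -5*(-5 - 5) + X = -5*(-10) + X = 50 + X)
S(l) = 0 (S(l) = 0*l = 0)
j(k) = -16 (j(k) = -16 + 2*(k - k) = -16 + 2*0 = -16 + 0 = -16)
b(H) = 1/(-16 + H) (b(H) = 1/(H - 16) = 1/(-16 + H))
b(-70) + 34238 = 1/(-16 - 70) + 34238 = 1/(-86) + 34238 = -1/86 + 34238 = 2944467/86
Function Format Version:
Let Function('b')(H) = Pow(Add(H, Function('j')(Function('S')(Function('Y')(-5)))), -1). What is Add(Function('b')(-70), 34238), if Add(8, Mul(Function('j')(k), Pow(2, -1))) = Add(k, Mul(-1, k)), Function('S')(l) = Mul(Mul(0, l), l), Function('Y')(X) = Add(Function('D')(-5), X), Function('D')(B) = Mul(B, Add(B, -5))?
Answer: Rational(2944467, 86) ≈ 34238.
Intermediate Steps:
Function('D')(B) = Mul(B, Add(-5, B))
Function('Y')(X) = Add(50, X) (Function('Y')(X) = Add(Mul(-5, Add(-5, -5)), X) = Add(Mul(-5, -10), X) = Add(50, X))
Function('S')(l) = 0 (Function('S')(l) = Mul(0, l) = 0)
Function('j')(k) = -16 (Function('j')(k) = Add(-16, Mul(2, Add(k, Mul(-1, k)))) = Add(-16, Mul(2, 0)) = Add(-16, 0) = -16)
Function('b')(H) = Pow(Add(-16, H), -1) (Function('b')(H) = Pow(Add(H, -16), -1) = Pow(Add(-16, H), -1))
Add(Function('b')(-70), 34238) = Add(Pow(Add(-16, -70), -1), 34238) = Add(Pow(-86, -1), 34238) = Add(Rational(-1, 86), 34238) = Rational(2944467, 86)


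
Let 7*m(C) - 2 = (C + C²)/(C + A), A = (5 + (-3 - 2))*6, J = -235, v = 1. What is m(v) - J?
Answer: 1649/7 ≈ 235.57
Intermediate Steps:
A = 0 (A = (5 - 5)*6 = 0*6 = 0)
m(C) = 2/7 + (C + C²)/(7*C) (m(C) = 2/7 + ((C + C²)/(C + 0))/7 = 2/7 + ((C + C²)/C)/7 = 2/7 + (C + C²)/(7*C))
m(v) - J = (3/7 + (⅐)*1) - 1*(-235) = (3/7 + ⅐) + 235 = 4/7 + 235 = 1649/7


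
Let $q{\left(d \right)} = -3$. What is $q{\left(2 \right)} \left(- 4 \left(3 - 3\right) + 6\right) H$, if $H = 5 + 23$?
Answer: $-504$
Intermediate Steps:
$H = 28$
$q{\left(2 \right)} \left(- 4 \left(3 - 3\right) + 6\right) H = - 3 \left(- 4 \left(3 - 3\right) + 6\right) 28 = - 3 \left(\left(-4\right) 0 + 6\right) 28 = - 3 \left(0 + 6\right) 28 = \left(-3\right) 6 \cdot 28 = \left(-18\right) 28 = -504$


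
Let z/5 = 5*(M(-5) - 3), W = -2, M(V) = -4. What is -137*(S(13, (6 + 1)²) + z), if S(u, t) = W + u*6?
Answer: 13563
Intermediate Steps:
S(u, t) = -2 + 6*u (S(u, t) = -2 + u*6 = -2 + 6*u)
z = -175 (z = 5*(5*(-4 - 3)) = 5*(5*(-7)) = 5*(-35) = -175)
-137*(S(13, (6 + 1)²) + z) = -137*((-2 + 6*13) - 175) = -137*((-2 + 78) - 175) = -137*(76 - 175) = -137*(-99) = 13563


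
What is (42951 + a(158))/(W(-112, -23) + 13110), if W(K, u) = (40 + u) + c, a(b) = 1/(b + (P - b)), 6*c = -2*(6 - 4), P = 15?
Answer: 644266/196895 ≈ 3.2721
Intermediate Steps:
c = -⅔ (c = (-2*(6 - 4))/6 = (-2*2)/6 = (⅙)*(-4) = -⅔ ≈ -0.66667)
a(b) = 1/15 (a(b) = 1/(b + (15 - b)) = 1/15)
W(K, u) = 118/3 + u (W(K, u) = (40 + u) - ⅔ = 118/3 + u)
(42951 + a(158))/(W(-112, -23) + 13110) = (42951 + 1/15)/((118/3 - 23) + 13110) = 644266/(15*(49/3 + 13110)) = 644266/(15*(39379/3)) = (644266/15)*(3/39379) = 644266/196895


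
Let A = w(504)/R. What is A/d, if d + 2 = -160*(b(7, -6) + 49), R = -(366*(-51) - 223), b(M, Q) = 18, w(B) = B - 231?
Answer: -7/5193022 ≈ -1.3480e-6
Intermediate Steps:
w(B) = -231 + B
R = 18889 (R = -(-18666 - 223) = -1*(-18889) = 18889)
A = 21/1453 (A = (-231 + 504)/18889 = 273*(1/18889) = 21/1453 ≈ 0.014453)
d = -10722 (d = -2 - 160*(18 + 49) = -2 - 160*67 = -2 - 10720 = -10722)
A/d = (21/1453)/(-10722) = (21/1453)*(-1/10722) = -7/5193022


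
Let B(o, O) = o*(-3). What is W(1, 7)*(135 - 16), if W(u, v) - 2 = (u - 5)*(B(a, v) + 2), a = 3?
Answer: 3570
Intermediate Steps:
B(o, O) = -3*o
W(u, v) = 37 - 7*u (W(u, v) = 2 + (u - 5)*(-3*3 + 2) = 2 + (-5 + u)*(-9 + 2) = 2 + (-5 + u)*(-7) = 2 + (35 - 7*u) = 37 - 7*u)
W(1, 7)*(135 - 16) = (37 - 7*1)*(135 - 16) = (37 - 7)*119 = 30*119 = 3570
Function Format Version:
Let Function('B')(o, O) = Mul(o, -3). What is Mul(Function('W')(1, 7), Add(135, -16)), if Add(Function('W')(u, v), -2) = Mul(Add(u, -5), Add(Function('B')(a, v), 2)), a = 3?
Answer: 3570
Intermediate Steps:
Function('B')(o, O) = Mul(-3, o)
Function('W')(u, v) = Add(37, Mul(-7, u)) (Function('W')(u, v) = Add(2, Mul(Add(u, -5), Add(Mul(-3, 3), 2))) = Add(2, Mul(Add(-5, u), Add(-9, 2))) = Add(2, Mul(Add(-5, u), -7)) = Add(2, Add(35, Mul(-7, u))) = Add(37, Mul(-7, u)))
Mul(Function('W')(1, 7), Add(135, -16)) = Mul(Add(37, Mul(-7, 1)), Add(135, -16)) = Mul(Add(37, -7), 119) = Mul(30, 119) = 3570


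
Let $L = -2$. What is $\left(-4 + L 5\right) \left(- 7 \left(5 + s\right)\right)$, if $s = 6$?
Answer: $1078$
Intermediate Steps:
$\left(-4 + L 5\right) \left(- 7 \left(5 + s\right)\right) = \left(-4 - 10\right) \left(- 7 \left(5 + 6\right)\right) = \left(-4 - 10\right) \left(\left(-7\right) 11\right) = \left(-14\right) \left(-77\right) = 1078$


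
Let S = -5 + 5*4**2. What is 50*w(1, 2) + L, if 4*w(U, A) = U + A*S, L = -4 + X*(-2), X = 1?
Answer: 3763/2 ≈ 1881.5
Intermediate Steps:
L = -6 (L = -4 + 1*(-2) = -4 - 2 = -6)
S = 75 (S = -5 + 5*16 = -5 + 80 = 75)
w(U, A) = U/4 + 75*A/4 (w(U, A) = (U + A*75)/4 = (U + 75*A)/4 = U/4 + 75*A/4)
50*w(1, 2) + L = 50*((1/4)*1 + (75/4)*2) - 6 = 50*(1/4 + 75/2) - 6 = 50*(151/4) - 6 = 3775/2 - 6 = 3763/2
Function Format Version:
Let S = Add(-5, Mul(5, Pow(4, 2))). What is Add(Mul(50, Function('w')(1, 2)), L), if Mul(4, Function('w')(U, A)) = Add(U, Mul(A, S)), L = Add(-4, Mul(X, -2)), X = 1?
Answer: Rational(3763, 2) ≈ 1881.5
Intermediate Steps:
L = -6 (L = Add(-4, Mul(1, -2)) = Add(-4, -2) = -6)
S = 75 (S = Add(-5, Mul(5, 16)) = Add(-5, 80) = 75)
Function('w')(U, A) = Add(Mul(Rational(1, 4), U), Mul(Rational(75, 4), A)) (Function('w')(U, A) = Mul(Rational(1, 4), Add(U, Mul(A, 75))) = Mul(Rational(1, 4), Add(U, Mul(75, A))) = Add(Mul(Rational(1, 4), U), Mul(Rational(75, 4), A)))
Add(Mul(50, Function('w')(1, 2)), L) = Add(Mul(50, Add(Mul(Rational(1, 4), 1), Mul(Rational(75, 4), 2))), -6) = Add(Mul(50, Add(Rational(1, 4), Rational(75, 2))), -6) = Add(Mul(50, Rational(151, 4)), -6) = Add(Rational(3775, 2), -6) = Rational(3763, 2)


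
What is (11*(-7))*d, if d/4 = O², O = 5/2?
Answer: -1925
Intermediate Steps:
O = 5/2 (O = 5*(½) = 5/2 ≈ 2.5000)
d = 25 (d = 4*(5/2)² = 4*(25/4) = 25)
(11*(-7))*d = (11*(-7))*25 = -77*25 = -1925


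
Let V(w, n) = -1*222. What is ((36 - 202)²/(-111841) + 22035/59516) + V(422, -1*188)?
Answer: -1476880634693/6656328956 ≈ -221.88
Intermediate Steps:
V(w, n) = -222
((36 - 202)²/(-111841) + 22035/59516) + V(422, -1*188) = ((36 - 202)²/(-111841) + 22035/59516) - 222 = ((-166)²*(-1/111841) + 22035*(1/59516)) - 222 = (27556*(-1/111841) + 22035/59516) - 222 = (-27556/111841 + 22035/59516) - 222 = 824393539/6656328956 - 222 = -1476880634693/6656328956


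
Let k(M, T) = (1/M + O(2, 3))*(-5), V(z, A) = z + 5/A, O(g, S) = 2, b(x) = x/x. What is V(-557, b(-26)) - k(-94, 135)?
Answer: -50953/94 ≈ -542.05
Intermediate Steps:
b(x) = 1
V(z, A) = z + 5/A
k(M, T) = -10 - 5/M (k(M, T) = (1/M + 2)*(-5) = (2 + 1/M)*(-5) = -10 - 5/M)
V(-557, b(-26)) - k(-94, 135) = (-557 + 5/1) - (-10 - 5/(-94)) = (-557 + 5*1) - (-10 - 5*(-1/94)) = (-557 + 5) - (-10 + 5/94) = -552 - 1*(-935/94) = -552 + 935/94 = -50953/94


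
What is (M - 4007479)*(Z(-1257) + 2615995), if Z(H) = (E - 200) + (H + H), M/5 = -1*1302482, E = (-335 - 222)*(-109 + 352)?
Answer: -26067548549770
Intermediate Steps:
E = -135351 (E = -557*243 = -135351)
M = -6512410 (M = 5*(-1*1302482) = 5*(-1302482) = -6512410)
Z(H) = -135551 + 2*H (Z(H) = (-135351 - 200) + (H + H) = -135551 + 2*H)
(M - 4007479)*(Z(-1257) + 2615995) = (-6512410 - 4007479)*((-135551 + 2*(-1257)) + 2615995) = -10519889*((-135551 - 2514) + 2615995) = -10519889*(-138065 + 2615995) = -10519889*2477930 = -26067548549770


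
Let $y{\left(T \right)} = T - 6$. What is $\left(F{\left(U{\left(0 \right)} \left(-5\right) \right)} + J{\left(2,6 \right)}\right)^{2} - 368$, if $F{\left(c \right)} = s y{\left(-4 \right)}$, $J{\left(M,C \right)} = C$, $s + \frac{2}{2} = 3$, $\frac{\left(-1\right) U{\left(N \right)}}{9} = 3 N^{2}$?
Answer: $-172$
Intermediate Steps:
$y{\left(T \right)} = -6 + T$ ($y{\left(T \right)} = T - 6 = -6 + T$)
$U{\left(N \right)} = - 27 N^{2}$ ($U{\left(N \right)} = - 9 \cdot 3 N^{2} = - 27 N^{2}$)
$s = 2$ ($s = -1 + 3 = 2$)
$F{\left(c \right)} = -20$ ($F{\left(c \right)} = 2 \left(-6 - 4\right) = 2 \left(-10\right) = -20$)
$\left(F{\left(U{\left(0 \right)} \left(-5\right) \right)} + J{\left(2,6 \right)}\right)^{2} - 368 = \left(-20 + 6\right)^{2} - 368 = \left(-14\right)^{2} - 368 = 196 - 368 = -172$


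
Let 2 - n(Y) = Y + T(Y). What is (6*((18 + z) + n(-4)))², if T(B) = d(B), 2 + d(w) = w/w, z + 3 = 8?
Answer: 32400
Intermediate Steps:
z = 5 (z = -3 + 8 = 5)
d(w) = -1 (d(w) = -2 + w/w = -2 + 1 = -1)
T(B) = -1
n(Y) = 3 - Y (n(Y) = 2 - (Y - 1) = 2 - (-1 + Y) = 2 + (1 - Y) = 3 - Y)
(6*((18 + z) + n(-4)))² = (6*((18 + 5) + (3 - 1*(-4))))² = (6*(23 + (3 + 4)))² = (6*(23 + 7))² = (6*30)² = 180² = 32400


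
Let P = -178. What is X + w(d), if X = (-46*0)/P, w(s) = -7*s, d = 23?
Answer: -161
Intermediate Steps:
X = 0 (X = -46*0/(-178) = 0*(-1/178) = 0)
X + w(d) = 0 - 7*23 = 0 - 161 = -161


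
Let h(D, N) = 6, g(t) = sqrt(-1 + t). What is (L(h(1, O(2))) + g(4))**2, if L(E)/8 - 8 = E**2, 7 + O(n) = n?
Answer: (352 + sqrt(3))**2 ≈ 1.2513e+5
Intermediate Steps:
O(n) = -7 + n
L(E) = 64 + 8*E**2
(L(h(1, O(2))) + g(4))**2 = ((64 + 8*6**2) + sqrt(-1 + 4))**2 = ((64 + 8*36) + sqrt(3))**2 = ((64 + 288) + sqrt(3))**2 = (352 + sqrt(3))**2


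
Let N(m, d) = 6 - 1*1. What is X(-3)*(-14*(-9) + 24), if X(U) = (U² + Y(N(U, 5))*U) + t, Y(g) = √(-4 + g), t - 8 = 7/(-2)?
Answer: 1575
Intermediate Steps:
N(m, d) = 5 (N(m, d) = 6 - 1 = 5)
t = 9/2 (t = 8 + 7/(-2) = 8 + 7*(-½) = 8 - 7/2 = 9/2 ≈ 4.5000)
X(U) = 9/2 + U + U² (X(U) = (U² + √(-4 + 5)*U) + 9/2 = (U² + √1*U) + 9/2 = (U² + 1*U) + 9/2 = (U² + U) + 9/2 = (U + U²) + 9/2 = 9/2 + U + U²)
X(-3)*(-14*(-9) + 24) = (9/2 - 3 + (-3)²)*(-14*(-9) + 24) = (9/2 - 3 + 9)*(126 + 24) = (21/2)*150 = 1575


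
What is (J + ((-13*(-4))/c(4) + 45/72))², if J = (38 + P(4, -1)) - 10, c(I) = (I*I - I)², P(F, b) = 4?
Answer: 5640625/5184 ≈ 1088.1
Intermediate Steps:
c(I) = (I² - I)²
J = 32 (J = (38 + 4) - 10 = 42 - 10 = 32)
(J + ((-13*(-4))/c(4) + 45/72))² = (32 + ((-13*(-4))/((4²*(-1 + 4)²)) + 45/72))² = (32 + (52/((16*3²)) + 45*(1/72)))² = (32 + (52/((16*9)) + 5/8))² = (32 + (52/144 + 5/8))² = (32 + (52*(1/144) + 5/8))² = (32 + (13/36 + 5/8))² = (32 + 71/72)² = (2375/72)² = 5640625/5184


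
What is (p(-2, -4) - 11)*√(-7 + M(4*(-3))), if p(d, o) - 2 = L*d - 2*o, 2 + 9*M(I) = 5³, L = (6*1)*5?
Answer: -122*√15/3 ≈ -157.50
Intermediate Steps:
L = 30 (L = 6*5 = 30)
M(I) = 41/3 (M(I) = -2/9 + (⅑)*5³ = -2/9 + (⅑)*125 = -2/9 + 125/9 = 41/3)
p(d, o) = 2 - 2*o + 30*d (p(d, o) = 2 + (30*d - 2*o) = 2 + (-2*o + 30*d) = 2 - 2*o + 30*d)
(p(-2, -4) - 11)*√(-7 + M(4*(-3))) = ((2 - 2*(-4) + 30*(-2)) - 11)*√(-7 + 41/3) = ((2 + 8 - 60) - 11)*√(20/3) = (-50 - 11)*(2*√15/3) = -122*√15/3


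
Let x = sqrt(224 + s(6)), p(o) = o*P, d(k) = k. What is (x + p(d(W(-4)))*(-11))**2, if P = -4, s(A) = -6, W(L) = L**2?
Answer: (704 + sqrt(218))**2 ≈ 5.1662e+5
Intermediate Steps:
p(o) = -4*o (p(o) = o*(-4) = -4*o)
x = sqrt(218) (x = sqrt(224 - 6) = sqrt(218) ≈ 14.765)
(x + p(d(W(-4)))*(-11))**2 = (sqrt(218) - 4*(-4)**2*(-11))**2 = (sqrt(218) - 4*16*(-11))**2 = (sqrt(218) - 64*(-11))**2 = (sqrt(218) + 704)**2 = (704 + sqrt(218))**2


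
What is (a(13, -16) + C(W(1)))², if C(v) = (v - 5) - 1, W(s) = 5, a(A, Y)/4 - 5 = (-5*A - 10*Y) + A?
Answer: 203401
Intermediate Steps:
a(A, Y) = 20 - 40*Y - 16*A (a(A, Y) = 20 + 4*((-5*A - 10*Y) + A) = 20 + 4*((-10*Y - 5*A) + A) = 20 + 4*(-10*Y - 4*A) = 20 + (-40*Y - 16*A) = 20 - 40*Y - 16*A)
C(v) = -6 + v (C(v) = (-5 + v) - 1 = -6 + v)
(a(13, -16) + C(W(1)))² = ((20 - 40*(-16) - 16*13) + (-6 + 5))² = ((20 + 640 - 208) - 1)² = (452 - 1)² = 451² = 203401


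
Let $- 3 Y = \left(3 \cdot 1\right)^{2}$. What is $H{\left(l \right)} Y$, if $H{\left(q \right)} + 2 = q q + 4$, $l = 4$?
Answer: $-54$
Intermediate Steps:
$H{\left(q \right)} = 2 + q^{2}$ ($H{\left(q \right)} = -2 + \left(q q + 4\right) = -2 + \left(q^{2} + 4\right) = -2 + \left(4 + q^{2}\right) = 2 + q^{2}$)
$Y = -3$ ($Y = - \frac{\left(3 \cdot 1\right)^{2}}{3} = - \frac{3^{2}}{3} = \left(- \frac{1}{3}\right) 9 = -3$)
$H{\left(l \right)} Y = \left(2 + 4^{2}\right) \left(-3\right) = \left(2 + 16\right) \left(-3\right) = 18 \left(-3\right) = -54$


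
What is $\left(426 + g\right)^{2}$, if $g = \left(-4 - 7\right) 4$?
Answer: $145924$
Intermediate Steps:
$g = -44$ ($g = \left(-11\right) 4 = -44$)
$\left(426 + g\right)^{2} = \left(426 - 44\right)^{2} = 382^{2} = 145924$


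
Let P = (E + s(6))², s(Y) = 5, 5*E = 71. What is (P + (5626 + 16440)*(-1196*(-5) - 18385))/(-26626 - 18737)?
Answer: 2281069678/378025 ≈ 6034.2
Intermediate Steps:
E = 71/5 (E = (⅕)*71 = 71/5 ≈ 14.200)
P = 9216/25 (P = (71/5 + 5)² = (96/5)² = 9216/25 ≈ 368.64)
(P + (5626 + 16440)*(-1196*(-5) - 18385))/(-26626 - 18737) = (9216/25 + (5626 + 16440)*(-1196*(-5) - 18385))/(-26626 - 18737) = (9216/25 + 22066*(5980 - 18385))/(-45363) = (9216/25 + 22066*(-12405))*(-1/45363) = (9216/25 - 273728730)*(-1/45363) = -6843209034/25*(-1/45363) = 2281069678/378025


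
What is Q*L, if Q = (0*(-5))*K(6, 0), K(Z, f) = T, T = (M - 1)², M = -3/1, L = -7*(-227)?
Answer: 0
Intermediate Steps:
L = 1589
M = -3 (M = -3*1 = -3)
T = 16 (T = (-3 - 1)² = (-4)² = 16)
K(Z, f) = 16
Q = 0 (Q = (0*(-5))*16 = 0*16 = 0)
Q*L = 0*1589 = 0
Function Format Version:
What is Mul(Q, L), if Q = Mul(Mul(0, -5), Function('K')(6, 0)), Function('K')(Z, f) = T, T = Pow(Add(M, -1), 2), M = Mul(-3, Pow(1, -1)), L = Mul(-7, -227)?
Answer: 0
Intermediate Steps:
L = 1589
M = -3 (M = Mul(-3, 1) = -3)
T = 16 (T = Pow(Add(-3, -1), 2) = Pow(-4, 2) = 16)
Function('K')(Z, f) = 16
Q = 0 (Q = Mul(Mul(0, -5), 16) = Mul(0, 16) = 0)
Mul(Q, L) = Mul(0, 1589) = 0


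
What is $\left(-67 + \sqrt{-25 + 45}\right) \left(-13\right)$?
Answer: $871 - 26 \sqrt{5} \approx 812.86$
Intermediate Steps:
$\left(-67 + \sqrt{-25 + 45}\right) \left(-13\right) = \left(-67 + \sqrt{20}\right) \left(-13\right) = \left(-67 + 2 \sqrt{5}\right) \left(-13\right) = 871 - 26 \sqrt{5}$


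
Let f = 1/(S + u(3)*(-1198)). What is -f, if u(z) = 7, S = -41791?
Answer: 1/50177 ≈ 1.9929e-5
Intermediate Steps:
f = -1/50177 (f = 1/(-41791 + 7*(-1198)) = 1/(-41791 - 8386) = 1/(-50177) = -1/50177 ≈ -1.9929e-5)
-f = -1*(-1/50177) = 1/50177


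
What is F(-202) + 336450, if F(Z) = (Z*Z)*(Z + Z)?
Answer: -16148366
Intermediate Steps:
F(Z) = 2*Z**3 (F(Z) = Z**2*(2*Z) = 2*Z**3)
F(-202) + 336450 = 2*(-202)**3 + 336450 = 2*(-8242408) + 336450 = -16484816 + 336450 = -16148366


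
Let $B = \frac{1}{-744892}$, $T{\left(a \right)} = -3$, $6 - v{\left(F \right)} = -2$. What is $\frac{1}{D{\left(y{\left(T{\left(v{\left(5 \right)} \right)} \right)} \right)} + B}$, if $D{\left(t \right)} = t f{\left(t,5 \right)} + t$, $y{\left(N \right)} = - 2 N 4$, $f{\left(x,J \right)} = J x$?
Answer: $\frac{744892}{2163166367} \approx 0.00034435$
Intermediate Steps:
$v{\left(F \right)} = 8$ ($v{\left(F \right)} = 6 - -2 = 6 + 2 = 8$)
$B = - \frac{1}{744892} \approx -1.3425 \cdot 10^{-6}$
$y{\left(N \right)} = - 8 N$
$D{\left(t \right)} = t + 5 t^{2}$ ($D{\left(t \right)} = t 5 t + t = 5 t^{2} + t = t + 5 t^{2}$)
$\frac{1}{D{\left(y{\left(T{\left(v{\left(5 \right)} \right)} \right)} \right)} + B} = \frac{1}{\left(-8\right) \left(-3\right) \left(1 + 5 \left(\left(-8\right) \left(-3\right)\right)\right) - \frac{1}{744892}} = \frac{1}{24 \left(1 + 5 \cdot 24\right) - \frac{1}{744892}} = \frac{1}{24 \left(1 + 120\right) - \frac{1}{744892}} = \frac{1}{24 \cdot 121 - \frac{1}{744892}} = \frac{1}{2904 - \frac{1}{744892}} = \frac{1}{\frac{2163166367}{744892}} = \frac{744892}{2163166367}$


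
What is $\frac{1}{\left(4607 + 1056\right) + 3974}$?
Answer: $\frac{1}{9637} \approx 0.00010377$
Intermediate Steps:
$\frac{1}{\left(4607 + 1056\right) + 3974} = \frac{1}{5663 + 3974} = \frac{1}{9637}$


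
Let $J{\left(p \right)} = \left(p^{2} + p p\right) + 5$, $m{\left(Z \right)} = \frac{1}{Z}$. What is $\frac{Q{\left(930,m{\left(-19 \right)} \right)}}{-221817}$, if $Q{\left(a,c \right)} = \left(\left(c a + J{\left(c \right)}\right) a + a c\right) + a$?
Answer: $\frac{4811510}{26691979} \approx 0.18026$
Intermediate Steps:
$J{\left(p \right)} = 5 + 2 p^{2}$ ($J{\left(p \right)} = \left(p^{2} + p^{2}\right) + 5 = 2 p^{2} + 5 = 5 + 2 p^{2}$)
$Q{\left(a,c \right)} = a + a c + a \left(5 + 2 c^{2} + a c\right)$ ($Q{\left(a,c \right)} = \left(\left(c a + \left(5 + 2 c^{2}\right)\right) a + a c\right) + a = \left(\left(a c + \left(5 + 2 c^{2}\right)\right) a + a c\right) + a = \left(\left(5 + 2 c^{2} + a c\right) a + a c\right) + a = \left(a \left(5 + 2 c^{2} + a c\right) + a c\right) + a = \left(a c + a \left(5 + 2 c^{2} + a c\right)\right) + a = a + a c + a \left(5 + 2 c^{2} + a c\right)$)
$\frac{Q{\left(930,m{\left(-19 \right)} \right)}}{-221817} = \frac{930 \left(6 + \frac{1}{-19} + 2 \left(\frac{1}{-19}\right)^{2} + \frac{930}{-19}\right)}{-221817} = 930 \left(6 - \frac{1}{19} + 2 \left(- \frac{1}{19}\right)^{2} + 930 \left(- \frac{1}{19}\right)\right) \left(- \frac{1}{221817}\right) = 930 \left(6 - \frac{1}{19} + 2 \cdot \frac{1}{361} - \frac{930}{19}\right) \left(- \frac{1}{221817}\right) = 930 \left(6 - \frac{1}{19} + \frac{2}{361} - \frac{930}{19}\right) \left(- \frac{1}{221817}\right) = 930 \left(- \frac{15521}{361}\right) \left(- \frac{1}{221817}\right) = \left(- \frac{14434530}{361}\right) \left(- \frac{1}{221817}\right) = \frac{4811510}{26691979}$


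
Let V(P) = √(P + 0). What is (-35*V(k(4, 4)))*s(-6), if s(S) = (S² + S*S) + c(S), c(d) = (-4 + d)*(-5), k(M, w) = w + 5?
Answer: -12810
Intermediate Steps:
k(M, w) = 5 + w
c(d) = 20 - 5*d
V(P) = √P
s(S) = 20 - 5*S + 2*S² (s(S) = (S² + S*S) + (20 - 5*S) = (S² + S²) + (20 - 5*S) = 2*S² + (20 - 5*S) = 20 - 5*S + 2*S²)
(-35*V(k(4, 4)))*s(-6) = (-35*√(5 + 4))*(20 - 5*(-6) + 2*(-6)²) = (-35*√9)*(20 + 30 + 2*36) = (-35*3)*(20 + 30 + 72) = -105*122 = -12810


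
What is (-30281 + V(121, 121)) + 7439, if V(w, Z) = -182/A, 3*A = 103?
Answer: -2353272/103 ≈ -22847.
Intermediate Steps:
A = 103/3 (A = (1/3)*103 = 103/3 ≈ 34.333)
V(w, Z) = -546/103 (V(w, Z) = -182/103/3 = -182*3/103 = -546/103)
(-30281 + V(121, 121)) + 7439 = (-30281 - 546/103) + 7439 = -3119489/103 + 7439 = -2353272/103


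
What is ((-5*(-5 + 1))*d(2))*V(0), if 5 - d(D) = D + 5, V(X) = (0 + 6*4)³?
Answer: -552960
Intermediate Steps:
V(X) = 13824 (V(X) = (0 + 24)³ = 24³ = 13824)
d(D) = -D (d(D) = 5 - (D + 5) = 5 - (5 + D) = 5 + (-5 - D) = -D)
((-5*(-5 + 1))*d(2))*V(0) = ((-5*(-5 + 1))*(-1*2))*13824 = (-5*(-4)*(-2))*13824 = (20*(-2))*13824 = -40*13824 = -552960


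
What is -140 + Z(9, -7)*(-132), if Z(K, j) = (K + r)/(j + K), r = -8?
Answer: -206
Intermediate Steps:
Z(K, j) = (-8 + K)/(K + j) (Z(K, j) = (K - 8)/(j + K) = (-8 + K)/(K + j))
-140 + Z(9, -7)*(-132) = -140 + ((-8 + 9)/(9 - 7))*(-132) = -140 + (1/2)*(-132) = -140 - 66 = -206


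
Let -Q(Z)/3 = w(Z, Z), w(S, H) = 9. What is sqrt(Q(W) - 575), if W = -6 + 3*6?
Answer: I*sqrt(602) ≈ 24.536*I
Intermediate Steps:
W = 12 (W = -6 + 18 = 12)
Q(Z) = -27 (Q(Z) = -3*9 = -27)
sqrt(Q(W) - 575) = sqrt(-27 - 575) = sqrt(-602) = I*sqrt(602)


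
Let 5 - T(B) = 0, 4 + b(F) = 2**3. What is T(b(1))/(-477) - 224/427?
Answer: -15569/29097 ≈ -0.53507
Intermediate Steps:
b(F) = 4 (b(F) = -4 + 2**3 = -4 + 8 = 4)
T(B) = 5 (T(B) = 5 - 1*0 = 5 + 0 = 5)
T(b(1))/(-477) - 224/427 = 5/(-477) - 224/427 = 5*(-1/477) - 224*1/427 = -5/477 - 32/61 = -15569/29097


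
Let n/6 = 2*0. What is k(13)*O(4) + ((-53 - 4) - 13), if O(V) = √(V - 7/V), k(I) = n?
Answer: -70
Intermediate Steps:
n = 0 (n = 6*(2*0) = 6*0 = 0)
k(I) = 0
k(13)*O(4) + ((-53 - 4) - 13) = 0*√(4 - 7/4) + ((-53 - 4) - 13) = 0*√(4 - 7*¼) + (-57 - 13) = 0*√(4 - 7/4) - 70 = 0*√(9/4) - 70 = 0*(3/2) - 70 = 0 - 70 = -70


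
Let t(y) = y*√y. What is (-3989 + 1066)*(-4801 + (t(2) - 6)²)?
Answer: 13904711 + 70152*√2 ≈ 1.4004e+7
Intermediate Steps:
t(y) = y^(3/2)
(-3989 + 1066)*(-4801 + (t(2) - 6)²) = (-3989 + 1066)*(-4801 + (2^(3/2) - 6)²) = -2923*(-4801 + (2*√2 - 6)²) = -2923*(-4801 + (-6 + 2*√2)²) = 14033323 - 2923*(-6 + 2*√2)²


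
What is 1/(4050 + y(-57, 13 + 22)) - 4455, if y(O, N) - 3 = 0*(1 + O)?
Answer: -18056114/4053 ≈ -4455.0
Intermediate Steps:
y(O, N) = 3 (y(O, N) = 3 + 0*(1 + O) = 3 + 0 = 3)
1/(4050 + y(-57, 13 + 22)) - 4455 = 1/(4050 + 3) - 4455 = 1/4053 - 4455 = -18056114/4053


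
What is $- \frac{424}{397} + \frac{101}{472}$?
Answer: $- \frac{160031}{187384} \approx -0.85403$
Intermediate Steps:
$- \frac{424}{397} + \frac{101}{472} = - \frac{160031}{187384}$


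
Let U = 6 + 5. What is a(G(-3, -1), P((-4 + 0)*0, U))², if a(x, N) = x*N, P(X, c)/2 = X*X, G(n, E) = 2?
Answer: 0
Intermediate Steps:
U = 11
P(X, c) = 2*X² (P(X, c) = 2*(X*X) = 2*X²)
a(x, N) = N*x
a(G(-3, -1), P((-4 + 0)*0, U))² = ((2*((-4 + 0)*0)²)*2)² = ((2*(-4*0)²)*2)² = ((2*0²)*2)² = ((2*0)*2)² = (0*2)² = 0² = 0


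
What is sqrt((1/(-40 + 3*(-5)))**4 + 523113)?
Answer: sqrt(4786810895626)/3025 ≈ 723.27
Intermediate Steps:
sqrt((1/(-40 + 3*(-5)))**4 + 523113) = sqrt((1/(-40 - 15))**4 + 523113) = sqrt((1/(-55))**4 + 523113) = sqrt((-1/55)**4 + 523113) = sqrt(1/9150625 + 523113) = sqrt(4786810895626/9150625) = sqrt(4786810895626)/3025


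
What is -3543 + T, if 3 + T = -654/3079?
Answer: -10918788/3079 ≈ -3546.2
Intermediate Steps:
T = -9891/3079 (T = -3 - 654/3079 = -9891/3079 ≈ -3.2124)
-3543 + T = -3543 - 9891/3079 = -10918788/3079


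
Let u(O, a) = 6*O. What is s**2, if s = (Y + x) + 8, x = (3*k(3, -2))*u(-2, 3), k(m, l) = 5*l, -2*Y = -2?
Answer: 136161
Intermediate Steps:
Y = 1 (Y = -1/2*(-2) = 1)
x = 360 (x = (3*(5*(-2)))*(6*(-2)) = (3*(-10))*(-12) = -30*(-12) = 360)
s = 369 (s = (1 + 360) + 8 = 361 + 8 = 369)
s**2 = 369**2 = 136161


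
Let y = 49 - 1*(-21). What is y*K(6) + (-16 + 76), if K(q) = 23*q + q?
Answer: 10140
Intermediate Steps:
K(q) = 24*q
y = 70 (y = 49 + 21 = 70)
y*K(6) + (-16 + 76) = 70*(24*6) + (-16 + 76) = 70*144 + 60 = 10080 + 60 = 10140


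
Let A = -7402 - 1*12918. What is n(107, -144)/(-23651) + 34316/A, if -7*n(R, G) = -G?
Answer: -1419581983/841029560 ≈ -1.6879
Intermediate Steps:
A = -20320 (A = -7402 - 12918 = -20320)
n(R, G) = G/7 (n(R, G) = -(-1)*G/7 = G/7)
n(107, -144)/(-23651) + 34316/A = ((⅐)*(-144))/(-23651) + 34316/(-20320) = -144/7*(-1/23651) + 34316*(-1/20320) = 144/165557 - 8579/5080 = -1419581983/841029560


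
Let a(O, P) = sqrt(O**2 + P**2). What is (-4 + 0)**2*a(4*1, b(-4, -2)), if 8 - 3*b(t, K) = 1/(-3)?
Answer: 16*sqrt(1921)/9 ≈ 77.919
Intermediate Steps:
b(t, K) = 25/9 (b(t, K) = 8/3 - 1/3/(-3) = 8/3 - 1/3*(-1/3) = 8/3 + 1/9 = 25/9)
(-4 + 0)**2*a(4*1, b(-4, -2)) = (-4 + 0)**2*sqrt((4*1)**2 + (25/9)**2) = (-4)**2*sqrt(4**2 + 625/81) = 16*sqrt(16 + 625/81) = 16*sqrt(1921/81) = 16*(sqrt(1921)/9) = 16*sqrt(1921)/9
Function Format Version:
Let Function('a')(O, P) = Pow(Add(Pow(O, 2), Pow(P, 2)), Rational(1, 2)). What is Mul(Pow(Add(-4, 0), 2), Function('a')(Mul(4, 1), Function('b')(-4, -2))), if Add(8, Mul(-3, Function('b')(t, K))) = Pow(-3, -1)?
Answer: Mul(Rational(16, 9), Pow(1921, Rational(1, 2))) ≈ 77.919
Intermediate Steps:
Function('b')(t, K) = Rational(25, 9) (Function('b')(t, K) = Add(Rational(8, 3), Mul(Rational(-1, 3), Pow(-3, -1))) = Add(Rational(8, 3), Mul(Rational(-1, 3), Rational(-1, 3))) = Add(Rational(8, 3), Rational(1, 9)) = Rational(25, 9))
Mul(Pow(Add(-4, 0), 2), Function('a')(Mul(4, 1), Function('b')(-4, -2))) = Mul(Pow(Add(-4, 0), 2), Pow(Add(Pow(Mul(4, 1), 2), Pow(Rational(25, 9), 2)), Rational(1, 2))) = Mul(Pow(-4, 2), Pow(Add(Pow(4, 2), Rational(625, 81)), Rational(1, 2))) = Mul(16, Pow(Add(16, Rational(625, 81)), Rational(1, 2))) = Mul(16, Pow(Rational(1921, 81), Rational(1, 2))) = Mul(16, Mul(Rational(1, 9), Pow(1921, Rational(1, 2)))) = Mul(Rational(16, 9), Pow(1921, Rational(1, 2)))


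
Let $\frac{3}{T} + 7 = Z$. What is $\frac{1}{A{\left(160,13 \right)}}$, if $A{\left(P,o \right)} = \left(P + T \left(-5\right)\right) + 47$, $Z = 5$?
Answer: $\frac{2}{429} \approx 0.004662$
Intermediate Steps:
$T = - \frac{3}{2}$ ($T = \frac{3}{-7 + 5} = \frac{3}{-2} = 3 \left(- \frac{1}{2}\right) = - \frac{3}{2} \approx -1.5$)
$A{\left(P,o \right)} = \frac{109}{2} + P$ ($A{\left(P,o \right)} = \left(P - - \frac{15}{2}\right) + 47 = \left(P + \frac{15}{2}\right) + 47 = \left(\frac{15}{2} + P\right) + 47 = \frac{109}{2} + P$)
$\frac{1}{A{\left(160,13 \right)}} = \frac{1}{\frac{109}{2} + 160} = \frac{1}{\frac{429}{2}} = \frac{2}{429}$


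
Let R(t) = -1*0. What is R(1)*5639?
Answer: 0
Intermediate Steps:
R(t) = 0
R(1)*5639 = 0*5639 = 0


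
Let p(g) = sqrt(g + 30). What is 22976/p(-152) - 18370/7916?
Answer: -9185/3958 - 11488*I*sqrt(122)/61 ≈ -2.3206 - 2080.1*I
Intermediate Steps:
p(g) = sqrt(30 + g)
22976/p(-152) - 18370/7916 = 22976/(sqrt(30 - 152)) - 18370/7916 = 22976/(sqrt(-122)) - 18370*1/7916 = 22976/((I*sqrt(122))) - 9185/3958 = 22976*(-I*sqrt(122)/122) - 9185/3958 = -11488*I*sqrt(122)/61 - 9185/3958 = -9185/3958 - 11488*I*sqrt(122)/61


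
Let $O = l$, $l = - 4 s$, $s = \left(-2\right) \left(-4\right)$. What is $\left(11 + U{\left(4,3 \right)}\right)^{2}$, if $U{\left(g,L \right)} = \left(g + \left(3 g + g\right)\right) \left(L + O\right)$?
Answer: $323761$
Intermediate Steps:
$s = 8$
$l = -32$ ($l = \left(-4\right) 8 = -32$)
$O = -32$
$U{\left(g,L \right)} = 5 g \left(-32 + L\right)$ ($U{\left(g,L \right)} = \left(g + \left(3 g + g\right)\right) \left(L - 32\right) = \left(g + 4 g\right) \left(-32 + L\right) = 5 g \left(-32 + L\right)$)
$\left(11 + U{\left(4,3 \right)}\right)^{2} = \left(11 + 5 \cdot 4 \left(-32 + 3\right)\right)^{2} = \left(11 + 5 \cdot 4 \left(-29\right)\right)^{2} = \left(11 - 580\right)^{2} = \left(-569\right)^{2} = 323761$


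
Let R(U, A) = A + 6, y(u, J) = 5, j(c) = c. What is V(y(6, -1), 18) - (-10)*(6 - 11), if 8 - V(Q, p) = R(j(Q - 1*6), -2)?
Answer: -46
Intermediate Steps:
R(U, A) = 6 + A
V(Q, p) = 4 (V(Q, p) = 8 - (6 - 2) = 8 - 1*4 = 8 - 4 = 4)
V(y(6, -1), 18) - (-10)*(6 - 11) = 4 - (-10)*(6 - 11) = 4 - (-10)*(-5) = 4 - 1*50 = 4 - 50 = -46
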